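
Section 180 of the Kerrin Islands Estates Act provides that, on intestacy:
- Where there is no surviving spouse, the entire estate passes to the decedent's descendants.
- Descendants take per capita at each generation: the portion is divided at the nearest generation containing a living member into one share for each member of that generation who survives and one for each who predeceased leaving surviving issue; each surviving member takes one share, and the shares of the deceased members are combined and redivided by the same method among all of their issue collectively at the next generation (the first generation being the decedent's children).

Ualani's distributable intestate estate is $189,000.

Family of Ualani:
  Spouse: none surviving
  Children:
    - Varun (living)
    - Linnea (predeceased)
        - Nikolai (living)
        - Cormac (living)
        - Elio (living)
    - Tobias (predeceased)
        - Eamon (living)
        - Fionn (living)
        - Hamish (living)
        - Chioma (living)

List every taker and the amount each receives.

The entire $189,000 passes to the descendants.
That amount ($189,000) is divided at the children's generation into 3 shares of $63,000. Varun takes $63,000. The 2 shares of the deceased (Linnea and Tobias) are combined into a pool of $126,000.
That pool ($126,000) is divided at the grandchildren's generation equally among Nikolai, Cormac, Elio, Eamon, Fionn, Hamish, and Chioma: $18,000 each.

Varun: $63,000; Nikolai: $18,000; Cormac: $18,000; Elio: $18,000; Eamon: $18,000; Fionn: $18,000; Hamish: $18,000; Chioma: $18,000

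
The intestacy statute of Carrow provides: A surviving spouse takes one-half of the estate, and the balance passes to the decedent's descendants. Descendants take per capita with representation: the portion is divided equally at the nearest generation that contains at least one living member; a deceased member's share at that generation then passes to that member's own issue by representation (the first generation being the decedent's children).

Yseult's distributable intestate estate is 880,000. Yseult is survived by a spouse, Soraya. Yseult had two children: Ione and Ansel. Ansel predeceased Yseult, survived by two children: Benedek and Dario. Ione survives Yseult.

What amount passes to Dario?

Dario receives 110,000.

Soraya takes one-half of 880,000 = 440,000. The remaining 440,000 passes to the descendants.
The descendants' portion (440,000) is divided into 2 shares of 220,000: Ione takes 220,000; Ansel's 220,000 share passes to Ansel's issue.
Ansel's share (220,000) is divided into 2 shares of 110,000: Benedek and Dario each take 110,000.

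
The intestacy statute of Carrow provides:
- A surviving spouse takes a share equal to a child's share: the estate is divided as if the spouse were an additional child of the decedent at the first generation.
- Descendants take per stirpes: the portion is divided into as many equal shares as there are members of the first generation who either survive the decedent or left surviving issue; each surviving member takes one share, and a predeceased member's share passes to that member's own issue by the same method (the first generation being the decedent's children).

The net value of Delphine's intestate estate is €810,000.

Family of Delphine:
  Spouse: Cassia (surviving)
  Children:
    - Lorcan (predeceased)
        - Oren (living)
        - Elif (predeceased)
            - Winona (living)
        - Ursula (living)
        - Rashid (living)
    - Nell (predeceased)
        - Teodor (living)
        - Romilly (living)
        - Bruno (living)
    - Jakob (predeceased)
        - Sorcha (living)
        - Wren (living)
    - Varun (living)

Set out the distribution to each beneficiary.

Cassia: €162,000; Oren: €40,500; Winona: €40,500; Ursula: €40,500; Rashid: €40,500; Teodor: €54,000; Romilly: €54,000; Bruno: €54,000; Sorcha: €81,000; Wren: €81,000; Varun: €162,000

The spouse counts as an additional share at the children's level, so there are 5 primary shares of €162,000. Cassia takes one such share (€162,000).
The children's combined portion (€648,000) is divided into 4 shares of €162,000: Varun takes €162,000; Lorcan's €162,000 share passes to Lorcan's issue; Nell's €162,000 share passes to Nell's issue; Jakob's €162,000 share passes to Jakob's issue.
Lorcan's share (€162,000) is divided into 4 shares of €40,500: Oren, Ursula, and Rashid each take €40,500; Elif's €40,500 share passes to Elif's issue.
Elif's share (€40,500) passes entirely to Winona.
Nell's share (€162,000) is divided into 3 shares of €54,000: Teodor, Romilly, and Bruno each take €54,000.
Jakob's share (€162,000) is divided into 2 shares of €81,000: Sorcha and Wren each take €81,000.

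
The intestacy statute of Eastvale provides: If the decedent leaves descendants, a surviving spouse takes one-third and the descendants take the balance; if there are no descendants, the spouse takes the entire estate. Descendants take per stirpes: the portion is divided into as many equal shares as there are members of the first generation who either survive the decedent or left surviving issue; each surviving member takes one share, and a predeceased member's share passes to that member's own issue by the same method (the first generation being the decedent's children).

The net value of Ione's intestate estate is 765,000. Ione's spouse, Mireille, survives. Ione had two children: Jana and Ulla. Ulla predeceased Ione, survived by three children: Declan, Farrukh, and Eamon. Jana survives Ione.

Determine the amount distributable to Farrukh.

Mireille takes one-third of 765,000 = 255,000. The remaining 510,000 passes to the descendants.
The descendants' portion (510,000) is divided into 2 shares of 255,000: Jana takes 255,000; Ulla's 255,000 share passes to Ulla's issue.
Ulla's share (255,000) is divided into 3 shares of 85,000: Declan, Farrukh, and Eamon each take 85,000.

Farrukh receives 85,000.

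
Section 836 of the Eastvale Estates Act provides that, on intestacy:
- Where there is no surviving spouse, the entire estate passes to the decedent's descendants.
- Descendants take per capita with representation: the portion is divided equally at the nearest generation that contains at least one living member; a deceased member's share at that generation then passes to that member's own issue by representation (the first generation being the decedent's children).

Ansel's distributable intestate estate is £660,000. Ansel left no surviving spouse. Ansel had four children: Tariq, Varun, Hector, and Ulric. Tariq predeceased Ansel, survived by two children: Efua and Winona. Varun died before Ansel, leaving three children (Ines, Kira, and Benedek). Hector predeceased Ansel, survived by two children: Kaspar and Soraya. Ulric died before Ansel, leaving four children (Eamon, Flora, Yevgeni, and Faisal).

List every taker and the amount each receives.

The entire £660,000 passes to the descendants.
No child survives, so the initial division is made at the grandchildren's generation.
That amount (£660,000) is divided into 11 shares of £60,000: Efua, Winona, Ines, Kira, Benedek, Kaspar, Soraya, Eamon, Flora, Yevgeni, and Faisal each take £60,000.

Efua: £60,000; Winona: £60,000; Ines: £60,000; Kira: £60,000; Benedek: £60,000; Kaspar: £60,000; Soraya: £60,000; Eamon: £60,000; Flora: £60,000; Yevgeni: £60,000; Faisal: £60,000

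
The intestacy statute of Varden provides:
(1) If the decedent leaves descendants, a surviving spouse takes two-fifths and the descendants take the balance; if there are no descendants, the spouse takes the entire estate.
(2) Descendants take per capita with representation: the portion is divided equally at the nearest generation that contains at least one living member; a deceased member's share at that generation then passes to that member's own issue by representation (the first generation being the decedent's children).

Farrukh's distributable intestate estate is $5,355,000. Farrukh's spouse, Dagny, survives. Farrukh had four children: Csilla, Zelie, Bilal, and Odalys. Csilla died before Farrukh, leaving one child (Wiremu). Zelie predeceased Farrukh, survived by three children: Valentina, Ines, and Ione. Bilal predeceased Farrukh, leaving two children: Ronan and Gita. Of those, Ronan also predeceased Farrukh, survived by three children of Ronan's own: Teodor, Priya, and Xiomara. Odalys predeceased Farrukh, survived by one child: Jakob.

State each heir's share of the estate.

Dagny: $2,142,000; Wiremu: $459,000; Valentina: $459,000; Ines: $459,000; Ione: $459,000; Teodor: $153,000; Priya: $153,000; Xiomara: $153,000; Gita: $459,000; Jakob: $459,000

Dagny takes two-fifths of $5,355,000 = $2,142,000. The remaining $3,213,000 passes to the descendants.
No child survives, so the initial division is made at the grandchildren's generation.
The descendants' portion ($3,213,000) is divided into 7 shares of $459,000: Wiremu, Valentina, Ines, Ione, Gita, and Jakob each take $459,000; Ronan's $459,000 share passes to Ronan's issue.
Ronan's share ($459,000) is divided into 3 shares of $153,000: Teodor, Priya, and Xiomara each take $153,000.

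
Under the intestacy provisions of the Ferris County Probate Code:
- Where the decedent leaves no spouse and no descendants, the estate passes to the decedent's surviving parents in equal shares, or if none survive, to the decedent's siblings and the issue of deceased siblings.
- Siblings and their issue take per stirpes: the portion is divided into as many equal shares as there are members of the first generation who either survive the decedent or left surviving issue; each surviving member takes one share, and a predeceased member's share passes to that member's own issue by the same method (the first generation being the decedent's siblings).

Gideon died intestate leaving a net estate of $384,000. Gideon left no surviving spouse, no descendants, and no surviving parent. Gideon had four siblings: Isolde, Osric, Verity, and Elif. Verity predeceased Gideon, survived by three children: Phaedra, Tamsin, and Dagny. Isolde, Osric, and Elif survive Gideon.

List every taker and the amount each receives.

The entire $384,000 passes to the siblings and their issue.
That amount ($384,000) is divided into 4 shares of $96,000: Isolde, Osric, and Elif each take $96,000; Verity's $96,000 share passes to Verity's issue.
Verity's share ($96,000) is divided into 3 shares of $32,000: Phaedra, Tamsin, and Dagny each take $32,000.

Isolde: $96,000; Osric: $96,000; Phaedra: $32,000; Tamsin: $32,000; Dagny: $32,000; Elif: $96,000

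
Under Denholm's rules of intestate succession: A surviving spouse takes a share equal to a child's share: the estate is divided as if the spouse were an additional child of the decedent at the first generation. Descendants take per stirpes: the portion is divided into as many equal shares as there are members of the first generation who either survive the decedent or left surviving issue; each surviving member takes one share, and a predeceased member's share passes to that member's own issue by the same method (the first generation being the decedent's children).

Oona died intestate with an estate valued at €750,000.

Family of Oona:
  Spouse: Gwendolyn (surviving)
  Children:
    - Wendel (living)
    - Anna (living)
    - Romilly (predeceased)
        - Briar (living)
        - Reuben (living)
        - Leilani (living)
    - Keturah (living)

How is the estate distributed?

Gwendolyn: €150,000; Wendel: €150,000; Anna: €150,000; Briar: €50,000; Reuben: €50,000; Leilani: €50,000; Keturah: €150,000

The spouse counts as an additional share at the children's level, so there are 5 primary shares of €150,000. Gwendolyn takes one such share (€150,000).
The children's combined portion (€600,000) is divided into 4 shares of €150,000: Wendel, Anna, and Keturah each take €150,000; Romilly's €150,000 share passes to Romilly's issue.
Romilly's share (€150,000) is divided into 3 shares of €50,000: Briar, Reuben, and Leilani each take €50,000.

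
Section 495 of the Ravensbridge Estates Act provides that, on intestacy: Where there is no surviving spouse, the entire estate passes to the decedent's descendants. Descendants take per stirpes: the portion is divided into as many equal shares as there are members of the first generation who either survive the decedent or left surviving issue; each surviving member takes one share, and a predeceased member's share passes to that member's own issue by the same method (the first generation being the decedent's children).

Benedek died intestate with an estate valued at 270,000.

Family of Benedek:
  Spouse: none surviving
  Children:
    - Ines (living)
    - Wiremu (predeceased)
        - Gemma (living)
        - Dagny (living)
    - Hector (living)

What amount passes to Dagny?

The entire 270,000 passes to the descendants.
That amount (270,000) is divided into 3 shares of 90,000: Ines and Hector each take 90,000; Wiremu's 90,000 share passes to Wiremu's issue.
Wiremu's share (90,000) is divided into 2 shares of 45,000: Gemma and Dagny each take 45,000.

Dagny receives 45,000.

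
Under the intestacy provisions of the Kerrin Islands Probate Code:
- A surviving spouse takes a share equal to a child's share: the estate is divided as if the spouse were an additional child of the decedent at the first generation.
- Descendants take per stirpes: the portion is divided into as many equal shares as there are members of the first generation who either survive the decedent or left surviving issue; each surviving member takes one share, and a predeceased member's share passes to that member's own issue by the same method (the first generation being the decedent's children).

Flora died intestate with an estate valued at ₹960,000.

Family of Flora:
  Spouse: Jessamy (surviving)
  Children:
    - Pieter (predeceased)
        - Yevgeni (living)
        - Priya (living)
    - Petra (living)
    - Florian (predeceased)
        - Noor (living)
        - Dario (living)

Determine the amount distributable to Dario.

Dario receives ₹120,000.

The spouse counts as an additional share at the children's level, so there are 4 primary shares of ₹240,000. Jessamy takes one such share (₹240,000).
The children's combined portion (₹720,000) is divided into 3 shares of ₹240,000: Petra takes ₹240,000; Pieter's ₹240,000 share passes to Pieter's issue; Florian's ₹240,000 share passes to Florian's issue.
Pieter's share (₹240,000) is divided into 2 shares of ₹120,000: Yevgeni and Priya each take ₹120,000.
Florian's share (₹240,000) is divided into 2 shares of ₹120,000: Noor and Dario each take ₹120,000.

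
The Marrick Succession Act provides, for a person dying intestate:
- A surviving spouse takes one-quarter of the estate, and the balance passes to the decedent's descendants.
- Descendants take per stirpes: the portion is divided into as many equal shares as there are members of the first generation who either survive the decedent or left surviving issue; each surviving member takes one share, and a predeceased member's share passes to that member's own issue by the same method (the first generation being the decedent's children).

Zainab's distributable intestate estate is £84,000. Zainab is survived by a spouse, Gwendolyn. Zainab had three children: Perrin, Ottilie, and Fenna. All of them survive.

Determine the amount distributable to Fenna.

Gwendolyn takes one-quarter of £84,000 = £21,000. The remaining £63,000 passes to the descendants.
The descendants' portion (£63,000) is divided into 3 shares of £21,000: Perrin, Ottilie, and Fenna each take £21,000.

Fenna receives £21,000.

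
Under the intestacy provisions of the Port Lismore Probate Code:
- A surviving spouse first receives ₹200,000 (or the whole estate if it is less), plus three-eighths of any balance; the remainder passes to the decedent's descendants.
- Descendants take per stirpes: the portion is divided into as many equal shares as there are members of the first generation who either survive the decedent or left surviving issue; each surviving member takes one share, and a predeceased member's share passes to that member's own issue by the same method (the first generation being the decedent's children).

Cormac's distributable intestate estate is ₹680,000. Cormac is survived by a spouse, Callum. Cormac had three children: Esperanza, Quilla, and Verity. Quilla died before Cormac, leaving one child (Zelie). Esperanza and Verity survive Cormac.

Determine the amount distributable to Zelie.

Zelie receives ₹100,000.

Callum first takes ₹200,000, leaving a balance of ₹480,000. Callum then takes three-eighths of the balance (₹180,000), for a total of ₹380,000. The remaining ₹300,000 passes to the descendants.
The descendants' portion (₹300,000) is divided into 3 shares of ₹100,000: Esperanza and Verity each take ₹100,000; Quilla's ₹100,000 share passes to Quilla's issue.
Quilla's share (₹100,000) passes entirely to Zelie.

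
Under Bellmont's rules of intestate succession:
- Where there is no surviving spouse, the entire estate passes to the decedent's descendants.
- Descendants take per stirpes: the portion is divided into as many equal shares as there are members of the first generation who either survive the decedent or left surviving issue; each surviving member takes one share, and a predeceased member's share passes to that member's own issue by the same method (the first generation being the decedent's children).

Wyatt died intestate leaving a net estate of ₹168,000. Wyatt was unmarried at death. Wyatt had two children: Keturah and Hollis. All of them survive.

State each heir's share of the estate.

Keturah: ₹84,000; Hollis: ₹84,000

The entire ₹168,000 passes to the descendants.
That amount (₹168,000) is divided into 2 shares of ₹84,000: Keturah and Hollis each take ₹84,000.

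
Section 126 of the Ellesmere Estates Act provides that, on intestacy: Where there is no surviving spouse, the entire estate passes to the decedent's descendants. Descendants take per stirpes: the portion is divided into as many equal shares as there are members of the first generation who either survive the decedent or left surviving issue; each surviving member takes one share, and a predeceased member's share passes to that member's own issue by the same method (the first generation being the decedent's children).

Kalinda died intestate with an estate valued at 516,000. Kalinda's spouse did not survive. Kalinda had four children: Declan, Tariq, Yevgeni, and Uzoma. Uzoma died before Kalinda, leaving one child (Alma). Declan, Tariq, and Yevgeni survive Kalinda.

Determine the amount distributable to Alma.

The entire 516,000 passes to the descendants.
That amount (516,000) is divided into 4 shares of 129,000: Declan, Tariq, and Yevgeni each take 129,000; Uzoma's 129,000 share passes to Uzoma's issue.
Uzoma's share (129,000) passes entirely to Alma.

Alma receives 129,000.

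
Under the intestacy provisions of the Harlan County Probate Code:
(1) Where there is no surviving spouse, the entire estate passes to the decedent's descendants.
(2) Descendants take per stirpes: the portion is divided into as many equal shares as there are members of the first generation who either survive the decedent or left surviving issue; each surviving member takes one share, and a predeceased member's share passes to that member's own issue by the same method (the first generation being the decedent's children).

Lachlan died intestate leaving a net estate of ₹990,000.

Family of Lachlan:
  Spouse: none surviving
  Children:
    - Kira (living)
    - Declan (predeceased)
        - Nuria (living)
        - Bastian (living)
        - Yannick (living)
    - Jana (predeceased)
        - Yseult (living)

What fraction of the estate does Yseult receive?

Yseult receives 1/3 of the estate.

The entire ₹990,000 passes to the descendants.
That amount (₹990,000) is divided into 3 shares of ₹330,000: Kira takes ₹330,000; Declan's ₹330,000 share passes to Declan's issue; Jana's ₹330,000 share passes to Jana's issue.
Declan's share (₹330,000) is divided into 3 shares of ₹110,000: Nuria, Bastian, and Yannick each take ₹110,000.
Jana's share (₹330,000) passes entirely to Yseult.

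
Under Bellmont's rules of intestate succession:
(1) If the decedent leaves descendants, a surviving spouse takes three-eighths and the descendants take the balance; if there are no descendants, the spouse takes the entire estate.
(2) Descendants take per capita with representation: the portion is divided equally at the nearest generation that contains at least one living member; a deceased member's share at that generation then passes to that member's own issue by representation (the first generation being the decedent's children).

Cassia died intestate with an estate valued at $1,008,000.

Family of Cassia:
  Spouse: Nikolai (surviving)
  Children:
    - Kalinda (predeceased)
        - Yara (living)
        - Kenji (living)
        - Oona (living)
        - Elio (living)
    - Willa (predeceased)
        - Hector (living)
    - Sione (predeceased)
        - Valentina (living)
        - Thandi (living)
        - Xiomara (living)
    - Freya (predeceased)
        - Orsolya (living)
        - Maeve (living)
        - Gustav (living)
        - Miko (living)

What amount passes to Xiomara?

Xiomara receives $52,500.

Nikolai takes three-eighths of $1,008,000 = $378,000. The remaining $630,000 passes to the descendants.
No child survives, so the initial division is made at the grandchildren's generation.
The descendants' portion ($630,000) is divided into 12 shares of $52,500: Yara, Kenji, Oona, Elio, Hector, Valentina, Thandi, Xiomara, Orsolya, Maeve, Gustav, and Miko each take $52,500.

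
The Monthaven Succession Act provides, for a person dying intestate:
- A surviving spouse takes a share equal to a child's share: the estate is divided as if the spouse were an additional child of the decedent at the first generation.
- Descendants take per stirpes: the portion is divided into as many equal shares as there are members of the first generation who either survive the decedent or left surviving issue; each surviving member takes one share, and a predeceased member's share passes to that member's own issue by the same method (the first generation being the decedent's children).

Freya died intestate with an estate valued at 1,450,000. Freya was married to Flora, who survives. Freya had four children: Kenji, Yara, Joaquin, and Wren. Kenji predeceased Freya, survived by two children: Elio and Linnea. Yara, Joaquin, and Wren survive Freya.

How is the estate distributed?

The spouse counts as an additional share at the children's level, so there are 5 primary shares of 290,000. Flora takes one such share (290,000).
The children's combined portion (1,160,000) is divided into 4 shares of 290,000: Yara, Joaquin, and Wren each take 290,000; Kenji's 290,000 share passes to Kenji's issue.
Kenji's share (290,000) is divided into 2 shares of 145,000: Elio and Linnea each take 145,000.

Flora: 290,000; Elio: 145,000; Linnea: 145,000; Yara: 290,000; Joaquin: 290,000; Wren: 290,000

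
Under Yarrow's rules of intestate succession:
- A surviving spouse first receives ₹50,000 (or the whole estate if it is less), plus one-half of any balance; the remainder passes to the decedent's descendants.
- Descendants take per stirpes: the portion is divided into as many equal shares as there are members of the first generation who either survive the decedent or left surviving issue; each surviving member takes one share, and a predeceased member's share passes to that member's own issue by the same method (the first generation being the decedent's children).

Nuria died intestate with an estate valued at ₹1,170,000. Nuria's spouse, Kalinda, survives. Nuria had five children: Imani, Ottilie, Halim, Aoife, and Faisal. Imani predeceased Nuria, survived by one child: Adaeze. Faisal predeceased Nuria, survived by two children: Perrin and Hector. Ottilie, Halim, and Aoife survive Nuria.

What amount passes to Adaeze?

Adaeze receives ₹112,000.

Kalinda first takes ₹50,000, leaving a balance of ₹1,120,000. Kalinda then takes one-half of the balance (₹560,000), for a total of ₹610,000. The remaining ₹560,000 passes to the descendants.
The descendants' portion (₹560,000) is divided into 5 shares of ₹112,000: Ottilie, Halim, and Aoife each take ₹112,000; Imani's ₹112,000 share passes to Imani's issue; Faisal's ₹112,000 share passes to Faisal's issue.
Imani's share (₹112,000) passes entirely to Adaeze.
Faisal's share (₹112,000) is divided into 2 shares of ₹56,000: Perrin and Hector each take ₹56,000.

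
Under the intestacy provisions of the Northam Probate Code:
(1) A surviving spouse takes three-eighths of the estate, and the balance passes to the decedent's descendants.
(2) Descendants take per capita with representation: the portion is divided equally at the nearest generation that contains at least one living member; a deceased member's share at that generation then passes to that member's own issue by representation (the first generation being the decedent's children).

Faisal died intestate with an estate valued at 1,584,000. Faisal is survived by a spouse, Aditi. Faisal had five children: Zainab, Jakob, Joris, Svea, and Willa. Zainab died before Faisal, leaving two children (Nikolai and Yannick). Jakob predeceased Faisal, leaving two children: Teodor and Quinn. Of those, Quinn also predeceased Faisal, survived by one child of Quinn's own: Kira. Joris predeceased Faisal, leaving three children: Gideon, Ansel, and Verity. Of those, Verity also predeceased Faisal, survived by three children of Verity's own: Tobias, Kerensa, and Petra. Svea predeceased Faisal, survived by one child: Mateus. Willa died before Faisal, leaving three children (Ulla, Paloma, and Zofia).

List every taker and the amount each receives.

Aditi: 594,000; Nikolai: 90,000; Yannick: 90,000; Teodor: 90,000; Kira: 90,000; Gideon: 90,000; Ansel: 90,000; Tobias: 30,000; Kerensa: 30,000; Petra: 30,000; Mateus: 90,000; Ulla: 90,000; Paloma: 90,000; Zofia: 90,000

Aditi takes three-eighths of 1,584,000 = 594,000. The remaining 990,000 passes to the descendants.
No child survives, so the initial division is made at the grandchildren's generation.
The descendants' portion (990,000) is divided into 11 shares of 90,000: Nikolai, Yannick, Teodor, Gideon, Ansel, Mateus, Ulla, Paloma, and Zofia each take 90,000; Quinn's 90,000 share passes to Quinn's issue; Verity's 90,000 share passes to Verity's issue.
Quinn's share (90,000) passes entirely to Kira.
Verity's share (90,000) is divided into 3 shares of 30,000: Tobias, Kerensa, and Petra each take 30,000.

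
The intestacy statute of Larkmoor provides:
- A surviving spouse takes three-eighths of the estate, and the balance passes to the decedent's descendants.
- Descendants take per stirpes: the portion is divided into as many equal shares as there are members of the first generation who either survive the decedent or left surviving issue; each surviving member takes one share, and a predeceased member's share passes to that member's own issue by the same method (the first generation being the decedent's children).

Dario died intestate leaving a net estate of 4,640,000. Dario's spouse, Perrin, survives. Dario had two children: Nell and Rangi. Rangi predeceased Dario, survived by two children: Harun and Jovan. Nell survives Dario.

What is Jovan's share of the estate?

Perrin takes three-eighths of 4,640,000 = 1,740,000. The remaining 2,900,000 passes to the descendants.
The descendants' portion (2,900,000) is divided into 2 shares of 1,450,000: Nell takes 1,450,000; Rangi's 1,450,000 share passes to Rangi's issue.
Rangi's share (1,450,000) is divided into 2 shares of 725,000: Harun and Jovan each take 725,000.

Jovan receives 725,000.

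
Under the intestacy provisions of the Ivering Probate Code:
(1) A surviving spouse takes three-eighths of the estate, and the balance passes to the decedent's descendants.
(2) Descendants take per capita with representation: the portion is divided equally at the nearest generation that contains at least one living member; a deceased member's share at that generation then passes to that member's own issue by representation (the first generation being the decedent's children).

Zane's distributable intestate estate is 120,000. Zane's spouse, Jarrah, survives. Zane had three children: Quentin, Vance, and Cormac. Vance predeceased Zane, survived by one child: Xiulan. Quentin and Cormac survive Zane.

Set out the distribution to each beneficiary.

Jarrah: 45,000; Quentin: 25,000; Xiulan: 25,000; Cormac: 25,000

Jarrah takes three-eighths of 120,000 = 45,000. The remaining 75,000 passes to the descendants.
The descendants' portion (75,000) is divided into 3 shares of 25,000: Quentin and Cormac each take 25,000; Vance's 25,000 share passes to Vance's issue.
Vance's share (25,000) passes entirely to Xiulan.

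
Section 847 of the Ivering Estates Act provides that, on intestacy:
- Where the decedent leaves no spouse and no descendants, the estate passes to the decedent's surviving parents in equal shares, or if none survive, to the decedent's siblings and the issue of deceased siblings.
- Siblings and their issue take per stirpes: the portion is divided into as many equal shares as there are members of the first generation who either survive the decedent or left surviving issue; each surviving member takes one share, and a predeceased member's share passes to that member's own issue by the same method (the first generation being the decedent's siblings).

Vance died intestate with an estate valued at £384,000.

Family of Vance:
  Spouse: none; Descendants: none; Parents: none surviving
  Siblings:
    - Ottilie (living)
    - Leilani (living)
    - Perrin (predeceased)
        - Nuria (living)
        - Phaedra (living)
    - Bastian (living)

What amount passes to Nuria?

Nuria receives £48,000.

The entire £384,000 passes to the siblings and their issue.
That amount (£384,000) is divided into 4 shares of £96,000: Ottilie, Leilani, and Bastian each take £96,000; Perrin's £96,000 share passes to Perrin's issue.
Perrin's share (£96,000) is divided into 2 shares of £48,000: Nuria and Phaedra each take £48,000.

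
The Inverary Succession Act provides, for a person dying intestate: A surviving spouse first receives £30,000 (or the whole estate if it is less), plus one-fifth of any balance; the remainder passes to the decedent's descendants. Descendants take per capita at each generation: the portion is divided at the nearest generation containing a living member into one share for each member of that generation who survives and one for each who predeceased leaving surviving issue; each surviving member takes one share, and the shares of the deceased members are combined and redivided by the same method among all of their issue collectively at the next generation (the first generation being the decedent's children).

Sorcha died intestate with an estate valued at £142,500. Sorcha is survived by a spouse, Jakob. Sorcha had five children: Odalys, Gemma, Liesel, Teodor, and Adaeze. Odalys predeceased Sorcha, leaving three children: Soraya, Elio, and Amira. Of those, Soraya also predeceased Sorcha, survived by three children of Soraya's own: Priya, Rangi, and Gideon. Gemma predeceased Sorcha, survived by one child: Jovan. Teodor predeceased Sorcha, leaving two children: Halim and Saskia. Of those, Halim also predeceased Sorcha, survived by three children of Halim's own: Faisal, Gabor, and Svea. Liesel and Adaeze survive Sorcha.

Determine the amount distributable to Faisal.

Faisal receives £3,000.

Jakob first takes £30,000, leaving a balance of £112,500. Jakob then takes one-fifth of the balance (£22,500), for a total of £52,500. The remaining £90,000 passes to the descendants.
The descendants' portion (£90,000) is divided at the children's generation into 5 shares of £18,000. Liesel and Adaeze each take £18,000. The 3 shares of the deceased (Odalys, Gemma, and Teodor) are combined into a pool of £54,000.
That pool (£54,000) is divided at the grandchildren's generation into 6 shares of £9,000. Elio, Amira, Jovan, and Saskia each take £9,000. The 2 shares of the deceased (Soraya and Halim) are combined into a pool of £18,000.
That pool (£18,000) is divided at the great-grandchildren's generation equally among Priya, Rangi, Gideon, Faisal, Gabor, and Svea: £3,000 each.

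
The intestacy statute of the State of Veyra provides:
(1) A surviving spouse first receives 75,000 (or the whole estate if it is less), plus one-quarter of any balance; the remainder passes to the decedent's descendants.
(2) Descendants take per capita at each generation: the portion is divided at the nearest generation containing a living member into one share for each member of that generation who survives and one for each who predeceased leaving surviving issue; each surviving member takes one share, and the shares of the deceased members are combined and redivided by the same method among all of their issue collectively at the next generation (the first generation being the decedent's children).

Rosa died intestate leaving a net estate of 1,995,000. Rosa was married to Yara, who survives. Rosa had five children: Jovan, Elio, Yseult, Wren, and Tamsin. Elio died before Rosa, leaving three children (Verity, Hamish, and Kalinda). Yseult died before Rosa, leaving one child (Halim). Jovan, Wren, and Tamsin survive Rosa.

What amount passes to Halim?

Yara first takes 75,000, leaving a balance of 1,920,000. Yara then takes one-quarter of the balance (480,000), for a total of 555,000. The remaining 1,440,000 passes to the descendants.
The descendants' portion (1,440,000) is divided at the children's generation into 5 shares of 288,000. Jovan, Wren, and Tamsin each take 288,000. The 2 shares of the deceased (Elio and Yseult) are combined into a pool of 576,000.
That pool (576,000) is divided at the grandchildren's generation equally among Verity, Hamish, Kalinda, and Halim: 144,000 each.

Halim receives 144,000.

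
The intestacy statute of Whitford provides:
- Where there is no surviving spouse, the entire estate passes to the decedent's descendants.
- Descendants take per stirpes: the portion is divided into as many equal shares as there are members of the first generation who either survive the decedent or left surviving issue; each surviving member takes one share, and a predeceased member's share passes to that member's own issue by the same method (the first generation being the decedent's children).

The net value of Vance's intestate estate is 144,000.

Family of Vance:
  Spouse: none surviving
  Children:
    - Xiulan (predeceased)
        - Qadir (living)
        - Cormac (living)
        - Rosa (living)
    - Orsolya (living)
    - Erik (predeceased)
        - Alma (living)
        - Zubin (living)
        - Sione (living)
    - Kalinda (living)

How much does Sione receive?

The entire 144,000 passes to the descendants.
That amount (144,000) is divided into 4 shares of 36,000: Orsolya and Kalinda each take 36,000; Xiulan's 36,000 share passes to Xiulan's issue; Erik's 36,000 share passes to Erik's issue.
Xiulan's share (36,000) is divided into 3 shares of 12,000: Qadir, Cormac, and Rosa each take 12,000.
Erik's share (36,000) is divided into 3 shares of 12,000: Alma, Zubin, and Sione each take 12,000.

Sione receives 12,000.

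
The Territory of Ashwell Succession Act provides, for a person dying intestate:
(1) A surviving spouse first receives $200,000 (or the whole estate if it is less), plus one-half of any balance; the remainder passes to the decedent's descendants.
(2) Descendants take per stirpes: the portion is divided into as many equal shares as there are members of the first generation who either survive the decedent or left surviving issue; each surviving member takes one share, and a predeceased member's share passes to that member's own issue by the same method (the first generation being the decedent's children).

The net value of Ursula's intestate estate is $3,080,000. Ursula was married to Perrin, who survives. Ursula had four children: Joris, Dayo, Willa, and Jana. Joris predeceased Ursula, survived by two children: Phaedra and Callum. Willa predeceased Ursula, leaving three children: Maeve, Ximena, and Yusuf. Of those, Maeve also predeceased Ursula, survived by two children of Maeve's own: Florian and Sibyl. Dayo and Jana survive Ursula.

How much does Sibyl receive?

Perrin first takes $200,000, leaving a balance of $2,880,000. Perrin then takes one-half of the balance ($1,440,000), for a total of $1,640,000. The remaining $1,440,000 passes to the descendants.
The descendants' portion ($1,440,000) is divided into 4 shares of $360,000: Dayo and Jana each take $360,000; Joris's $360,000 share passes to Joris's issue; Willa's $360,000 share passes to Willa's issue.
Joris's share ($360,000) is divided into 2 shares of $180,000: Phaedra and Callum each take $180,000.
Willa's share ($360,000) is divided into 3 shares of $120,000: Ximena and Yusuf each take $120,000; Maeve's $120,000 share passes to Maeve's issue.
Maeve's share ($120,000) is divided into 2 shares of $60,000: Florian and Sibyl each take $60,000.

Sibyl receives $60,000.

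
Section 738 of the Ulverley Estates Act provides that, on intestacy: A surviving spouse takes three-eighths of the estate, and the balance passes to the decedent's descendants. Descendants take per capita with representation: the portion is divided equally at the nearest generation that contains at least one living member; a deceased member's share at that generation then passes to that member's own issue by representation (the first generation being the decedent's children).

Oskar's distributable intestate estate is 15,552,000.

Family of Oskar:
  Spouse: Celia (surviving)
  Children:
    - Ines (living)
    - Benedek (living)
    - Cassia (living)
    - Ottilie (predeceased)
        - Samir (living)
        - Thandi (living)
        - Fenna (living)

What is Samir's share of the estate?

Samir receives 810,000.

Celia takes three-eighths of 15,552,000 = 5,832,000. The remaining 9,720,000 passes to the descendants.
The descendants' portion (9,720,000) is divided into 4 shares of 2,430,000: Ines, Benedek, and Cassia each take 2,430,000; Ottilie's 2,430,000 share passes to Ottilie's issue.
Ottilie's share (2,430,000) is divided into 3 shares of 810,000: Samir, Thandi, and Fenna each take 810,000.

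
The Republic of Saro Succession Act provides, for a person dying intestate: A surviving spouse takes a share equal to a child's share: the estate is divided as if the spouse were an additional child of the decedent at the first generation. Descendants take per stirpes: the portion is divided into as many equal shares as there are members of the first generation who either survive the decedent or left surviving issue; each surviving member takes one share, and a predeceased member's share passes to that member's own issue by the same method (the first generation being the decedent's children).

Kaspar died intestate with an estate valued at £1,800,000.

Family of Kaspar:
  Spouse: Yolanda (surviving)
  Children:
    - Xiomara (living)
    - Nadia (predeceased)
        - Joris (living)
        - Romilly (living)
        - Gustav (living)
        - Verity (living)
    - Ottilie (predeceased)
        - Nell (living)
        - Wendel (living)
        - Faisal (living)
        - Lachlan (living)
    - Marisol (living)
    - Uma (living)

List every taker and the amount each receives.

The spouse counts as an additional share at the children's level, so there are 6 primary shares of £300,000. Yolanda takes one such share (£300,000).
The children's combined portion (£1,500,000) is divided into 5 shares of £300,000: Xiomara, Marisol, and Uma each take £300,000; Nadia's £300,000 share passes to Nadia's issue; Ottilie's £300,000 share passes to Ottilie's issue.
Nadia's share (£300,000) is divided into 4 shares of £75,000: Joris, Romilly, Gustav, and Verity each take £75,000.
Ottilie's share (£300,000) is divided into 4 shares of £75,000: Nell, Wendel, Faisal, and Lachlan each take £75,000.

Yolanda: £300,000; Xiomara: £300,000; Joris: £75,000; Romilly: £75,000; Gustav: £75,000; Verity: £75,000; Nell: £75,000; Wendel: £75,000; Faisal: £75,000; Lachlan: £75,000; Marisol: £300,000; Uma: £300,000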